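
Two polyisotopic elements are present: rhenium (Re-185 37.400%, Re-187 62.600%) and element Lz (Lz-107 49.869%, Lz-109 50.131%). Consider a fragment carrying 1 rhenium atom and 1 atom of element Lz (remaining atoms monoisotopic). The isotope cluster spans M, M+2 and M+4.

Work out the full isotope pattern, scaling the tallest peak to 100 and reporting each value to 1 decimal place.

Rhenium pattern (n=1): 0.3740 : 0.6260
Element Lz pattern (n=1): 0.49869 : 0.50131
Convolve the two distributions (both contribute in 2-u steps):
  M: 0.3740×0.49869 = 0.186510
  M+2: 0.3740×0.50131 + 0.6260×0.49869 = 0.499670
  M+4: 0.6260×0.50131 = 0.313820
Scale to base peak (0.499670) = 100: 37.3 : 100.0 : 62.8

37.3 : 100.0 : 62.8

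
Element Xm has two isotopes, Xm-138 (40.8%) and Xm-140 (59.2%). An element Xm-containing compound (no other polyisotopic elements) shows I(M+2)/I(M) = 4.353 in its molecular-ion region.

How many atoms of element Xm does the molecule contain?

The M+2/M ratio from n Xm atoms is n · q/p = n · 0.592/0.408.
n = 4.353 × 0.408/0.592 = 3.00 ≈ 3

3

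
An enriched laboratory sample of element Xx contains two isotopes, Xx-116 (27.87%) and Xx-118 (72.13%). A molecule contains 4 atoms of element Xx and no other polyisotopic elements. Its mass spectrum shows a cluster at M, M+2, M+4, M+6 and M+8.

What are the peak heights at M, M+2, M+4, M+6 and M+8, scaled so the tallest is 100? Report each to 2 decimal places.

1.44 : 14.93 : 57.96 : 100.00 : 64.70

Expanding (0.2787 + 0.7213)^4:
P(M) = 0.2787^4 = 0.006033
P(M+2) = 4 × 0.2787^3 × 0.7213^1 = 0.062458
P(M+4) = 6 × 0.2787^2 × 0.7213^2 = 0.242469
P(M+6) = 4 × 0.2787^1 × 0.7213^3 = 0.418355
P(M+8) = 0.7213^4 = 0.270685
The M+6 peak is largest (0.418355); scaling to 100 gives 1.44 : 14.93 : 57.96 : 100.00 : 64.70.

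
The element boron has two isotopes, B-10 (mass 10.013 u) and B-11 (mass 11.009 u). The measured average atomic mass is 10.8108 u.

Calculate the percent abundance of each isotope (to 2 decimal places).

B-10: 19.90%, B-11: 80.10%

With x = fraction of B-10 (so B-11 is 1 − x):
10.013·x + 11.009·(1 − x) = 10.8108
(10.013 − 11.009)·x = 10.8108 − 11.009
x = -0.1982 / -0.996 = 0.19900 → 19.90% B-10, 80.10% B-11.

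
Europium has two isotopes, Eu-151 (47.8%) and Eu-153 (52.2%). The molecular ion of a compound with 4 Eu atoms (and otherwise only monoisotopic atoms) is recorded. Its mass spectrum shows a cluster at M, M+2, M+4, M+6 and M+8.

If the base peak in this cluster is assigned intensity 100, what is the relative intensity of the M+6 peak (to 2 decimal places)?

Binomial terms of (0.478 + 0.522)^4: M 0.0522, M+2 0.2280, M+4 0.3735, M+6 0.2720, M+8 0.0742 → M+4 is the base peak.
P(M+4) = C(4,2) × 0.478^2 × 0.522^2 = 6 × 0.228484 × 0.272484 = 0.373549 (base)
P(M+6) = C(4,3) × 0.478^1 × 0.522^3 = 4 × 0.4780 × 0.14223665 = 0.271956
Relative intensity = 0.271956 / 0.373549 × 100 = 72.80

72.80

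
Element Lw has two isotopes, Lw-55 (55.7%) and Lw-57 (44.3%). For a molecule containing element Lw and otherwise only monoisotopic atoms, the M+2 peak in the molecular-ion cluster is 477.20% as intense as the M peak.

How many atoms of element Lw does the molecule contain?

6

The M+2/M ratio from n Lw atoms is n · q/p = n · 0.443/0.557.
n = 4.7720 × 0.557/0.443 = 6.00 ≈ 6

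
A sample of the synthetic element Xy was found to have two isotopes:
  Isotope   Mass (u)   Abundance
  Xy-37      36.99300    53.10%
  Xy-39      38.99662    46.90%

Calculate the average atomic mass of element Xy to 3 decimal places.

37.933 u

Weight each isotope mass by its fractional abundance: 0.5310 × 36.99300 + 0.4690 × 38.99662
= 19.643283 + 18.289415 = 37.932698 u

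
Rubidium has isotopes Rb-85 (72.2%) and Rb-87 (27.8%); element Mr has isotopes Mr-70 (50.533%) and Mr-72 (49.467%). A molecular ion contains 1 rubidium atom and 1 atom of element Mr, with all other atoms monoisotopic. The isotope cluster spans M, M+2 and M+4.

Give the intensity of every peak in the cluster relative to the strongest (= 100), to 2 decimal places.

Rubidium pattern (n=1): 0.7220 : 0.2780
Element Mr pattern (n=1): 0.50533 : 0.49467
Convolve the two distributions (both contribute in 2-u steps):
  M: 0.7220×0.50533 = 0.364848
  M+2: 0.7220×0.49467 + 0.2780×0.50533 = 0.497633
  M+4: 0.2780×0.49467 = 0.137518
Scale to base peak (0.497633) = 100: 73.32 : 100.00 : 27.63

73.32 : 100.00 : 27.63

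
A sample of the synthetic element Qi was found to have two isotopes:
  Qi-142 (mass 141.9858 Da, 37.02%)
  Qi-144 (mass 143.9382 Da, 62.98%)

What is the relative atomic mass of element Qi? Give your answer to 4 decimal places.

143.2154 Da

Weight each isotope mass by its fractional abundance: 0.3702 × 141.9858 + 0.6298 × 143.9382
= 52.56314 + 90.65228 = 143.21542 Da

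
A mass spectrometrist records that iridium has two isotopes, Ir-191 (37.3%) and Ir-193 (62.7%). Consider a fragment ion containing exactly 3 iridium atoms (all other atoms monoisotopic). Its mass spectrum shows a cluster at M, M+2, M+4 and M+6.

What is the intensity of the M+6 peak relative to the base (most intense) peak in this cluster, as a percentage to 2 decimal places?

Term probabilities: M 0.0519, M+2 0.2617, M+4 0.4399, M+6 0.2465. Base peak = M+4.
P(M+4) = C(3,2) × 0.373^1 × 0.627^2 = 3 × 0.3730 × 0.393129 = 0.439911 (base)
P(M+6) = C(3,3) × 0.373^0 × 0.627^3 = 1 × 1.0000 × 0.24649188 = 0.246492
Relative intensity = 0.246492 / 0.439911 × 100 = 56.03

56.03%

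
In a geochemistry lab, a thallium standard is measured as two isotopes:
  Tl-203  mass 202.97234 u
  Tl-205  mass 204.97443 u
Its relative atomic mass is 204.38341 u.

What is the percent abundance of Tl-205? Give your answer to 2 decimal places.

70.48%

Writing the weighted mean with unknown fraction x of Tl-203:
202.97234·x + 204.97443·(1 − x) = 204.38341
(202.97234 − 204.97443)·x = 204.38341 − 204.97443
x = -0.59102 / -2.00209 = 0.29520 → 29.52% Tl-203, 70.48% Tl-205.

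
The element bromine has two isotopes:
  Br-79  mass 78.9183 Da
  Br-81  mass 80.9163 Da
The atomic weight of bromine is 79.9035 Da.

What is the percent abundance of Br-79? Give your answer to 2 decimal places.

Writing the weighted mean with unknown fraction x of Br-79:
78.9183·x + 80.9163·(1 − x) = 79.9035
(78.9183 − 80.9163)·x = 79.9035 − 80.9163
x = -1.0128 / -1.9980 = 0.50691 → 50.69% Br-79, 49.31% Br-81.

50.69%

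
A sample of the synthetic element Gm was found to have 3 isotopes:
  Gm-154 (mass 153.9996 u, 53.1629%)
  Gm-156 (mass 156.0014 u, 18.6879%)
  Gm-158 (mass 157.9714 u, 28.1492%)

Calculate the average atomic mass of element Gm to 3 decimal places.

155.492 u

The abundance-weighted mean is 0.531629 × 153.9996 + 0.186879 × 156.0014 + 0.281492 × 157.9714
= 81.87065 + 29.15339 + 44.46769 = 155.49173 u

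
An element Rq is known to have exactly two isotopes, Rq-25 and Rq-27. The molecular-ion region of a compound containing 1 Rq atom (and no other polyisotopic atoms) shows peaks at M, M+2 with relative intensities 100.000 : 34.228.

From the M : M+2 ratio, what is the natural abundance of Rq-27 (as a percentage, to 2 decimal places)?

25.50%

Let p = fractional abundance of Rq-25. I(M+2)/I(M) = [C(1,1)·p^0·(1−p)] / p^1 = 1·(1−p)/p = 34.228/100.000 = 0.3423
(1−p)/p = 0.3423/1 = 0.3423  ⇒  p = 1/(1 + 0.3423) = 0.7450
Rq-25: 74.50%, Rq-27: 25.50%.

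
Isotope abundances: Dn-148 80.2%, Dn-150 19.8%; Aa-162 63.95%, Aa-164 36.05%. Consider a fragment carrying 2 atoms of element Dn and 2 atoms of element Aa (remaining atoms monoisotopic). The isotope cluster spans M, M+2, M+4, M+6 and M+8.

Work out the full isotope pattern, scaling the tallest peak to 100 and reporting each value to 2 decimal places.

61.68 : 100.00 : 57.70 : 13.92 : 1.19

Element Dn pattern (n=2): 0.643204 : 0.317592 : 0.039204
Element Aa pattern (n=2): 0.40896025 : 0.4610795 : 0.12996025
Convolve the two distributions (both contribute in 2-u steps):
  M: 0.643204×0.40896025 = 0.263045
  M+2: 0.643204×0.4610795 + 0.317592×0.40896025 = 0.426451
  M+4: 0.643204×0.12996025 + 0.317592×0.4610795 + 0.039204×0.40896025 = 0.246059
  M+6: 0.317592×0.12996025 + 0.039204×0.4610795 = 0.059350
  M+8: 0.039204×0.12996025 = 0.005095
Scale to base peak (0.426451) = 100: 61.68 : 100.00 : 57.70 : 13.92 : 1.19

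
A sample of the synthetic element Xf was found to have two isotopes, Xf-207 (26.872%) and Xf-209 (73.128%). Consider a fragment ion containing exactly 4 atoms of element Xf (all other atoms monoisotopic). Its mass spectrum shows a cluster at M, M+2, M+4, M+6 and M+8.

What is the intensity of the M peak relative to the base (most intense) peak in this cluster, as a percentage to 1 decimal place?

1.2%

Term probabilities: M 0.0052, M+2 0.0568, M+4 0.2317, M+6 0.4204, M+8 0.2860. Base peak = M+6.
P(M+6) = C(4,3) × 0.26872^1 × 0.73128^3 = 4 × 0.26872 × 0.39106693 = 0.420350 (base)
P(M) = C(4,0) × 0.26872^4 × 0.73128^0 = 1 × 0.00521435 × 1.0000 = 0.005214
Relative intensity = 0.005214 / 0.420350 × 100 = 1.2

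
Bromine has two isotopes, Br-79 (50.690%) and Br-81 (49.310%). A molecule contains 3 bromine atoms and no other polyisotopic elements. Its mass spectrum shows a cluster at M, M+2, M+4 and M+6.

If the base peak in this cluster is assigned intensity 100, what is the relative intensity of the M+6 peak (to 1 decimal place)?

31.5

(0.50690 + 0.49310)^3 gives M 0.1302, M+2 0.3801, M+4 0.3698, M+6 0.1199; the largest is M+2.
P(M+2) = C(3,1) × 0.50690^2 × 0.49310^1 = 3 × 0.25694761 × 0.4931 = 0.380103 (base)
P(M+6) = C(3,3) × 0.50690^0 × 0.49310^3 = 1 × 1.0000 × 0.11989609 = 0.119896
Relative intensity = 0.119896 / 0.380103 × 100 = 31.5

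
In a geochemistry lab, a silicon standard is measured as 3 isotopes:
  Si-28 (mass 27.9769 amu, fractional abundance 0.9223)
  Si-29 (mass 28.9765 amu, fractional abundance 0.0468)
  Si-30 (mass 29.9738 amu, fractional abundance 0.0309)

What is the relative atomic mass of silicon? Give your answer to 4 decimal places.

Average mass = Σ (abundance × isotope mass) = 0.9223 × 27.9769 + 0.0468 × 28.9765 + 0.0309 × 29.9738
= 25.80309 + 1.35610 + 0.92619 = 28.08538 amu

28.0854 amu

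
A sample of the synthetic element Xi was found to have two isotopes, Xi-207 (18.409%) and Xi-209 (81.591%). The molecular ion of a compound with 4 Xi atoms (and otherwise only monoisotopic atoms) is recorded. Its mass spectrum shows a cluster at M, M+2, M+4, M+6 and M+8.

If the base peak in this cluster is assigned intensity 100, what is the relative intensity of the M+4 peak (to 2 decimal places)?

(0.18409 + 0.81591)^4 gives M 0.0011, M+2 0.0204, M+4 0.1354, M+6 0.4000, M+8 0.4432; the largest is M+8.
P(M+8) = C(4,4) × 0.18409^0 × 0.81591^4 = 1 × 1.0000 × 0.44316864 = 0.443169 (base)
P(M+4) = C(4,2) × 0.18409^2 × 0.81591^2 = 6 × 0.03388913 × 0.66570913 = 0.135362
Relative intensity = 0.135362 / 0.443169 × 100 = 30.54

30.54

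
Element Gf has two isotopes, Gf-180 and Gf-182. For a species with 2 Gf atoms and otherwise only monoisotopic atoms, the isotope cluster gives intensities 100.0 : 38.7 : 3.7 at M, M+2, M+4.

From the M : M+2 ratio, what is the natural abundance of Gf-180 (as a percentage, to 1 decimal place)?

83.8%

Let p = fractional abundance of Gf-180. I(M+2)/I(M) = [C(2,1)·p^1·(1−p)] / p^2 = 2·(1−p)/p = 38.7/100.0 = 0.3870
(1−p)/p = 0.3870/2 = 0.1935  ⇒  p = 1/(1 + 0.1935) = 0.8379
Gf-180: 83.8%, Gf-182: 16.2%.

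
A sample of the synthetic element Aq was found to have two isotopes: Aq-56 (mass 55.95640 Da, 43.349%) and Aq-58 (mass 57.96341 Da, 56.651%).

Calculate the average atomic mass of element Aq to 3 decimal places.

57.093 Da

Ar = Σ fᵢ·mᵢ = 0.43349 × 55.95640 + 0.56651 × 57.96341
= 24.256540 + 32.836851 = 57.093391 Da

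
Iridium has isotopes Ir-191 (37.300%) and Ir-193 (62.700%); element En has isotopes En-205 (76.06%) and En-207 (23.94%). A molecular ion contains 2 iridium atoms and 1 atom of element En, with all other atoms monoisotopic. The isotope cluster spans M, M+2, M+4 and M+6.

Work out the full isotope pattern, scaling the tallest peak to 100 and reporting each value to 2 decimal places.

25.75 : 94.67 : 100.00 : 22.90

Iridium pattern (n=2): 0.139129 : 0.467742 : 0.393129
Element En pattern (n=1): 0.7606 : 0.2394
Convolve the two distributions (both contribute in 2-u steps):
  M: 0.139129×0.7606 = 0.105822
  M+2: 0.139129×0.2394 + 0.467742×0.7606 = 0.389072
  M+4: 0.467742×0.2394 + 0.393129×0.7606 = 0.410991
  M+6: 0.393129×0.2394 = 0.094115
Scale to base peak (0.410991) = 100: 25.75 : 94.67 : 100.00 : 22.90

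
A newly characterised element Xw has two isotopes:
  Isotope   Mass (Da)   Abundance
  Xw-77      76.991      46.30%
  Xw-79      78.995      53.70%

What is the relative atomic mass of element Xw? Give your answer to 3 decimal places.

Ar = Σ fᵢ·mᵢ = 0.4630 × 76.991 + 0.5370 × 78.995
= 35.6468 + 42.4203 = 78.0671 Da

78.067 Da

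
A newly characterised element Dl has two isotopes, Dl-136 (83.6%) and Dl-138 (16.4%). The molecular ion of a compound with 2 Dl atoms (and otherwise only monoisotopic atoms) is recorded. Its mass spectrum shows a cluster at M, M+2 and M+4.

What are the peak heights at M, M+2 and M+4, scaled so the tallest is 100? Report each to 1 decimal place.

Each Dl atom is independently Dl-136 (p = 0.836) or Dl-138 (q = 0.164); the cluster is the binomial expansion (p + q)^2.
P(M) = 0.836^2 = 0.698896
P(M+2) = 2 × 0.836^1 × 0.164^1 = 0.274208
P(M+4) = 0.164^2 = 0.026896
The M peak is largest (0.698896); scaling to 100 gives 100.0 : 39.2 : 3.8.

100.0 : 39.2 : 3.8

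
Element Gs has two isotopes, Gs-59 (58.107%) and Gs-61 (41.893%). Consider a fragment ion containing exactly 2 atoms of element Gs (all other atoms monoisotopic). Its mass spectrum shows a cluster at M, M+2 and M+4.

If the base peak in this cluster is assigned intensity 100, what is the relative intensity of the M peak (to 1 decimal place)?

69.4

(0.58107 + 0.41893)^2 gives M 0.3376, M+2 0.4869, M+4 0.1755; the largest is M+2.
P(M+2) = C(2,1) × 0.58107^1 × 0.41893^1 = 2 × 0.58107 × 0.41893 = 0.486855 (base)
P(M) = C(2,0) × 0.58107^2 × 0.41893^0 = 1 × 0.33764234 × 1.0000 = 0.337642
Relative intensity = 0.337642 / 0.486855 × 100 = 69.4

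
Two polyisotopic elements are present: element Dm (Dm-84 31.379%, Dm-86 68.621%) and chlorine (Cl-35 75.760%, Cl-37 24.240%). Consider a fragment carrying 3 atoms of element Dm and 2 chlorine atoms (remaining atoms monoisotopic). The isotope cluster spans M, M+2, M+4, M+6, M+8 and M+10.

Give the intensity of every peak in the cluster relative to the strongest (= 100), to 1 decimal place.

Element Dm pattern (n=3): 0.03089707 : 0.20270128 : 0.44327623 : 0.32312542
Chlorine pattern (n=2): 0.57395776 : 0.36728448 : 0.05875776
Convolve the two distributions (both contribute in 2-u steps):
  M: 0.03089707×0.57395776 = 0.017734
  M+2: 0.03089707×0.36728448 + 0.20270128×0.57395776 = 0.127690
  M+4: 0.03089707×0.05875776 + 0.20270128×0.36728448 + 0.44327623×0.57395776 = 0.330686
  M+6: 0.20270128×0.05875776 + 0.44327623×0.36728448 + 0.32312542×0.57395776 = 0.360179
  M+8: 0.44327623×0.05875776 + 0.32312542×0.36728448 = 0.144725
  M+10: 0.32312542×0.05875776 = 0.018986
Scale to base peak (0.360179) = 100: 4.9 : 35.5 : 91.8 : 100.0 : 40.2 : 5.3

4.9 : 35.5 : 91.8 : 100.0 : 40.2 : 5.3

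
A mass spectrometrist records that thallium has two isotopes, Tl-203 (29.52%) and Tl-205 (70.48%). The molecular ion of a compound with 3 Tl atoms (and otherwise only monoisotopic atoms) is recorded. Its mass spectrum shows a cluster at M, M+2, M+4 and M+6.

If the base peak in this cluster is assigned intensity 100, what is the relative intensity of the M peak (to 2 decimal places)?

Term probabilities: M 0.0257, M+2 0.1843, M+4 0.4399, M+6 0.3501. Base peak = M+4.
P(M+4) = C(3,2) × 0.2952^1 × 0.7048^2 = 3 × 0.2952 × 0.49674304 = 0.439916 (base)
P(M) = C(3,0) × 0.2952^3 × 0.7048^0 = 1 × 0.02572463 × 1.0000 = 0.025725
Relative intensity = 0.025725 / 0.439916 × 100 = 5.85

5.85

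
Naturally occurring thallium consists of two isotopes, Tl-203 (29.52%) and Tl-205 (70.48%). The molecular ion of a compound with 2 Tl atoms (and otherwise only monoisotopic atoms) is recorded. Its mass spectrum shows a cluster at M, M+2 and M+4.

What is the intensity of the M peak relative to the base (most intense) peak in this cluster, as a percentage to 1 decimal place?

Term probabilities: M 0.0871, M+2 0.4161, M+4 0.4967. Base peak = M+4.
P(M+4) = C(2,2) × 0.2952^0 × 0.7048^2 = 1 × 1.0000 × 0.49674304 = 0.496743 (base)
P(M) = C(2,0) × 0.2952^2 × 0.7048^0 = 1 × 0.08714304 × 1.0000 = 0.087143
Relative intensity = 0.087143 / 0.496743 × 100 = 17.5

17.5%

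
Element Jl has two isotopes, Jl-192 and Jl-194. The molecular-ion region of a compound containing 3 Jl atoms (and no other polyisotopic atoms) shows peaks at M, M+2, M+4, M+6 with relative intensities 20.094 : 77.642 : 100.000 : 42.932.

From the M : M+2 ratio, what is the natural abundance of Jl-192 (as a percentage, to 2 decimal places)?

43.71%

If p is the fraction of Jl that is Jl-192, then I(M+2)/I(M) = [C(3,1)·p^2·(1−p)] / p^3 = 3·(1−p)/p = 77.642/20.094 = 3.8639
(1−p)/p = 3.8639/3 = 1.2880  ⇒  p = 1/(1 + 1.2880) = 0.4371
Jl-192: 43.71%, Jl-194: 56.29%.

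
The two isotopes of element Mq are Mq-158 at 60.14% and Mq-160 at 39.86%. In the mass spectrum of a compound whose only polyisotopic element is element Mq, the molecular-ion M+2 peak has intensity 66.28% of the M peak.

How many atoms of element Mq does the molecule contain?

With n Mq atoms, P(M+2)/P(M) = C(n,1)·p^(n−1)q / p^n = n·q/p = n · 0.3986/0.6014.
n = 0.6628 × 0.6014/0.3986 = 1.00 ≈ 1

1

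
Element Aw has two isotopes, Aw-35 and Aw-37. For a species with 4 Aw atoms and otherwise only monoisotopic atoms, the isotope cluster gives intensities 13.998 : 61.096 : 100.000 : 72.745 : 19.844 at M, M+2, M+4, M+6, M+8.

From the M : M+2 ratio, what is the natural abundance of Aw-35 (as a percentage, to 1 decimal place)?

Let p = fractional abundance of Aw-35. I(M+2)/I(M) = [C(4,1)·p^3·(1−p)] / p^4 = 4·(1−p)/p = 61.096/13.998 = 4.3646
(1−p)/p = 4.3646/4 = 1.0912  ⇒  p = 1/(1 + 1.0912) = 0.4782
Aw-35: 47.8%, Aw-37: 52.2%.

47.8%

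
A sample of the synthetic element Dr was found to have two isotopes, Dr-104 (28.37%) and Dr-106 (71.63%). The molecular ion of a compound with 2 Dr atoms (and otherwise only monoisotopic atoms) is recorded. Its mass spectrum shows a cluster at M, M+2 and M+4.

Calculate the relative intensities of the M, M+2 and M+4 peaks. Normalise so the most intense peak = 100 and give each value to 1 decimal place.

15.7 : 79.2 : 100.0

Expanding (0.2837 + 0.7163)^2:
P(M) = 0.2837^2 = 0.080486
P(M+2) = 2 × 0.2837^1 × 0.7163^1 = 0.406429
P(M+4) = 0.7163^2 = 0.513086
The M+4 peak is largest (0.513086); scaling to 100 gives 15.7 : 79.2 : 100.0.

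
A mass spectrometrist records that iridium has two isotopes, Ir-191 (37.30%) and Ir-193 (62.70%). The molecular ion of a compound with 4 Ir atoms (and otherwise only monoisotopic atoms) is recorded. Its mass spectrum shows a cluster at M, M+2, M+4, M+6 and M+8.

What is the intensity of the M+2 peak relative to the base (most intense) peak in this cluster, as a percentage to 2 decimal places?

35.39%

Term probabilities: M 0.0194, M+2 0.1302, M+4 0.3282, M+6 0.3678, M+8 0.1546. Base peak = M+6.
P(M+6) = C(4,3) × 0.3730^1 × 0.6270^3 = 4 × 0.3730 × 0.24649188 = 0.367766 (base)
P(M+2) = C(4,1) × 0.3730^3 × 0.6270^1 = 4 × 0.05189512 × 0.6270 = 0.130153
Relative intensity = 0.130153 / 0.367766 × 100 = 35.39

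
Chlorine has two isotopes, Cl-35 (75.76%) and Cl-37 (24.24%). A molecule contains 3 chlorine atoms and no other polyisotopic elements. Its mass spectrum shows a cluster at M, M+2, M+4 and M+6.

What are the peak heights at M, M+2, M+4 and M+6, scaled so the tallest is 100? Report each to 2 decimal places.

The 3 Cl atoms are independent, so intensities follow the terms of (0.7576 + 0.2424)^3.
P(M) = 0.7576^3 = 0.434830
P(M+2) = 3 × 0.7576^2 × 0.2424^1 = 0.417382
P(M+4) = 3 × 0.7576^1 × 0.2424^2 = 0.133545
P(M+6) = 0.2424^3 = 0.014243
The M peak is largest (0.434830); scaling to 100 gives 100.00 : 95.99 : 30.71 : 3.28.

100.00 : 95.99 : 30.71 : 3.28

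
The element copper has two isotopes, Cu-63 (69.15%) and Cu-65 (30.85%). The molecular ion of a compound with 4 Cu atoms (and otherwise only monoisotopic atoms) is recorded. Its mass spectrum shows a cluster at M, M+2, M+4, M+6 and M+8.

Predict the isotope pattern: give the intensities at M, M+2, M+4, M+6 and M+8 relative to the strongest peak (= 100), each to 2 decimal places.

Each Cu atom is independently Cu-63 (p = 0.6915) or Cu-65 (q = 0.3085); the cluster is the binomial expansion (p + q)^4.
P(M) = 0.6915^4 = 0.228649
P(M+2) = 4 × 0.6915^3 × 0.3085^1 = 0.408030
P(M+4) = 6 × 0.6915^2 × 0.3085^2 = 0.273052
P(M+6) = 4 × 0.6915^1 × 0.3085^3 = 0.081212
P(M+8) = 0.3085^4 = 0.009058
The M+2 peak is largest (0.408030); scaling to 100 gives 56.04 : 100.00 : 66.92 : 19.90 : 2.22.

56.04 : 100.00 : 66.92 : 19.90 : 2.22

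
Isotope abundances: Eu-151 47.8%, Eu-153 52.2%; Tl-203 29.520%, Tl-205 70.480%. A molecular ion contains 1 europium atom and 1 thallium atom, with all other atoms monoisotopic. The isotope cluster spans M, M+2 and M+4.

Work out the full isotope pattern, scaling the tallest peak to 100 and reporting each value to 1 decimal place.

Europium pattern (n=1): 0.4780 : 0.5220
Thallium pattern (n=1): 0.2952 : 0.7048
Convolve the two distributions (both contribute in 2-u steps):
  M: 0.4780×0.2952 = 0.141106
  M+2: 0.4780×0.7048 + 0.5220×0.2952 = 0.490989
  M+4: 0.5220×0.7048 = 0.367906
Scale to base peak (0.490989) = 100: 28.7 : 100.0 : 74.9

28.7 : 100.0 : 74.9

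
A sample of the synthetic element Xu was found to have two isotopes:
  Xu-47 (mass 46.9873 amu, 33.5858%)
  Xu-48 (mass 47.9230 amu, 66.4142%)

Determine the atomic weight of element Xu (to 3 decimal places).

Ar = Σ fᵢ·mᵢ = 0.335858 × 46.9873 + 0.664142 × 47.9230
= 15.78106 + 31.82768 = 47.60874 amu

47.609 amu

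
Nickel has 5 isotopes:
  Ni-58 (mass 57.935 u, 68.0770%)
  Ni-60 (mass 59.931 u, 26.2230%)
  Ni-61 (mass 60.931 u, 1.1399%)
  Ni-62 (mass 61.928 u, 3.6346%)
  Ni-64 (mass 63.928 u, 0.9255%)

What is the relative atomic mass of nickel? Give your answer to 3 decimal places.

Ar = Σ fᵢ·mᵢ = 0.680770 × 57.935 + 0.262230 × 59.931 + 0.011399 × 60.931 + 0.036346 × 61.928 + 0.009255 × 63.928
= 39.4404 + 15.7157 + 0.6946 + 2.2508 + 0.5917 = 58.6932 u

58.693 u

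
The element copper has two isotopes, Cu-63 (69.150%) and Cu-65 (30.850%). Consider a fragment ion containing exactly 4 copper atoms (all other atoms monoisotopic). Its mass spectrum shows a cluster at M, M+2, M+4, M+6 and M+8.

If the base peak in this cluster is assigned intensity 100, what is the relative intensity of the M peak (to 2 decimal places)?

56.04

Binomial terms of (0.69150 + 0.30850)^4: M 0.2286, M+2 0.4080, M+4 0.2731, M+6 0.0812, M+8 0.0091 → M+2 is the base peak.
P(M+2) = C(4,1) × 0.69150^3 × 0.30850^1 = 4 × 0.33065611 × 0.3085 = 0.408030 (base)
P(M) = C(4,0) × 0.69150^4 × 0.30850^0 = 1 × 0.2286487 × 1.0000 = 0.228649
Relative intensity = 0.228649 / 0.408030 × 100 = 56.04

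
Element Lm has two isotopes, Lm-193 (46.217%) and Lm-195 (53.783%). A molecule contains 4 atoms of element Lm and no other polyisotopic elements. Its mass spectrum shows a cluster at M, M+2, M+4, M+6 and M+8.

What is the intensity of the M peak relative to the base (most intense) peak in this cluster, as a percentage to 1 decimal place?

12.3%

Term probabilities: M 0.0456, M+2 0.2124, M+4 0.3707, M+6 0.2876, M+8 0.0837. Base peak = M+4.
P(M+4) = C(4,2) × 0.46217^2 × 0.53783^2 = 6 × 0.21360111 × 0.28926111 = 0.370719 (base)
P(M) = C(4,0) × 0.46217^4 × 0.53783^0 = 1 × 0.04562543 × 1.0000 = 0.045625
Relative intensity = 0.045625 / 0.370719 × 100 = 12.3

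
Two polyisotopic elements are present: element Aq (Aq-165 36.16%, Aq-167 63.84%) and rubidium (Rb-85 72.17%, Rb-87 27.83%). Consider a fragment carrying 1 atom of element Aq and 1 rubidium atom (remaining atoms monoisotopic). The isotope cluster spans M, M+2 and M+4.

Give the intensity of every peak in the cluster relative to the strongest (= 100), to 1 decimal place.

Element Aq pattern (n=1): 0.3616 : 0.6384
Rubidium pattern (n=1): 0.7217 : 0.2783
Convolve the two distributions (both contribute in 2-u steps):
  M: 0.3616×0.7217 = 0.260967
  M+2: 0.3616×0.2783 + 0.6384×0.7217 = 0.561367
  M+4: 0.6384×0.2783 = 0.177667
Scale to base peak (0.561367) = 100: 46.5 : 100.0 : 31.6

46.5 : 100.0 : 31.6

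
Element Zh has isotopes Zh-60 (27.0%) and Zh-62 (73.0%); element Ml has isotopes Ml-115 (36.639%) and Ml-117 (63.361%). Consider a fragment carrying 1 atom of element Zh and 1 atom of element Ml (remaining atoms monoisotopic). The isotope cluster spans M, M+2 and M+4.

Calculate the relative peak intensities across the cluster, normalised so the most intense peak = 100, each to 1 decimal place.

Element Zh pattern (n=1): 0.2700 : 0.7300
Element Ml pattern (n=1): 0.36639 : 0.63361
Convolve the two distributions (both contribute in 2-u steps):
  M: 0.2700×0.36639 = 0.098925
  M+2: 0.2700×0.63361 + 0.7300×0.36639 = 0.438539
  M+4: 0.7300×0.63361 = 0.462535
Scale to base peak (0.462535) = 100: 21.4 : 94.8 : 100.0

21.4 : 94.8 : 100.0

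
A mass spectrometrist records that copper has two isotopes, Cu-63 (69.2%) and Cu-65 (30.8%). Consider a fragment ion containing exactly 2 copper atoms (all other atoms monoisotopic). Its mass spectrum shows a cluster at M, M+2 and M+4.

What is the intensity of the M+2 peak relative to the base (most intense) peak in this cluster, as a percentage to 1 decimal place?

Binomial terms of (0.692 + 0.308)^2: M 0.4789, M+2 0.4263, M+4 0.0949 → M is the base peak.
P(M) = C(2,0) × 0.692^2 × 0.308^0 = 1 × 0.478864 × 1.0000 = 0.478864 (base)
P(M+2) = C(2,1) × 0.692^1 × 0.308^1 = 2 × 0.6920 × 0.3080 = 0.426272
Relative intensity = 0.426272 / 0.478864 × 100 = 89.0

89.0%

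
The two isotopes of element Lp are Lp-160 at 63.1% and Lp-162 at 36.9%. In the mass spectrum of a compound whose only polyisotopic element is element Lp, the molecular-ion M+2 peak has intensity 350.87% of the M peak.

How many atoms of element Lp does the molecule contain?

For n independent Lp atoms, I(M+2)/I(M) = n · (abundance Lp-162) / (abundance Lp-160) = n · 0.369/0.631.
n = 3.5087 × 0.631/0.369 = 6.00 ≈ 6

6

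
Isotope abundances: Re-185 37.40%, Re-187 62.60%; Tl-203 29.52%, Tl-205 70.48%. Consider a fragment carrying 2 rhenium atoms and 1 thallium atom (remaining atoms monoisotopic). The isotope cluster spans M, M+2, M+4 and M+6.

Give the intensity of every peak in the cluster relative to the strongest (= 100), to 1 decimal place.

Rhenium pattern (n=2): 0.139876 : 0.468248 : 0.391876
Thallium pattern (n=1): 0.2952 : 0.7048
Convolve the two distributions (both contribute in 2-u steps):
  M: 0.139876×0.2952 = 0.041291
  M+2: 0.139876×0.7048 + 0.468248×0.2952 = 0.236811
  M+4: 0.468248×0.7048 + 0.391876×0.2952 = 0.445703
  M+6: 0.391876×0.7048 = 0.276194
Scale to base peak (0.445703) = 100: 9.3 : 53.1 : 100.0 : 62.0

9.3 : 53.1 : 100.0 : 62.0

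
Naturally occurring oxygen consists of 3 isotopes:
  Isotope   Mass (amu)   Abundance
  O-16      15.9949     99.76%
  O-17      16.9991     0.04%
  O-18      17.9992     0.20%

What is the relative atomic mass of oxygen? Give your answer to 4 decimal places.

15.9993 amu

Weight each isotope mass by its fractional abundance: 0.9976 × 15.9949 + 0.0004 × 16.9991 + 0.0020 × 17.9992
= 15.95651 + 0.00680 + 0.03600 = 15.99931 amu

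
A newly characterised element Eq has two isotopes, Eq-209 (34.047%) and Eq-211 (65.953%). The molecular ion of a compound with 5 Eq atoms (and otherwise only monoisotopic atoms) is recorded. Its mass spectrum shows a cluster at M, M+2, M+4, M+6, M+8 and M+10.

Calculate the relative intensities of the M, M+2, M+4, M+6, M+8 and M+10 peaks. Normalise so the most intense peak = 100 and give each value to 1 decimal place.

Expanding (0.34047 + 0.65953)^5:
P(M) = 0.34047^5 = 0.004575
P(M+2) = 5 × 0.34047^4 × 0.65953^1 = 0.044312
P(M+4) = 10 × 0.34047^3 × 0.65953^2 = 0.171674
P(M+6) = 10 × 0.34047^2 × 0.65953^3 = 0.332553
P(M+8) = 5 × 0.34047^1 × 0.65953^4 = 0.322097
P(M+10) = 0.65953^5 = 0.124788
The M+6 peak is largest (0.332553); scaling to 100 gives 1.4 : 13.3 : 51.6 : 100.0 : 96.9 : 37.5.

1.4 : 13.3 : 51.6 : 100.0 : 96.9 : 37.5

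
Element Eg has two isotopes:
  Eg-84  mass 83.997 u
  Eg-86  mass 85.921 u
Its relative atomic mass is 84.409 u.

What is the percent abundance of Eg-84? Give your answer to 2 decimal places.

78.59%

Let x be the fractional abundance of Eg-84; then Eg-86 has abundance 1 − x.
83.997·x + 85.921·(1 − x) = 84.409
(83.997 − 85.921)·x = 84.409 − 85.921
x = -1.512 / -1.924 = 0.78586 → 78.59% Eg-84, 21.41% Eg-86.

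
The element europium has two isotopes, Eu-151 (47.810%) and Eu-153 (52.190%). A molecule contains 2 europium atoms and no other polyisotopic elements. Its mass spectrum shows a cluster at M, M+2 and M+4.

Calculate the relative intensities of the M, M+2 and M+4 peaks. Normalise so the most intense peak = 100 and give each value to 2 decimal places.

The 2 Eu atoms are independent, so intensities follow the terms of (0.47810 + 0.52190)^2.
P(M) = 0.47810^2 = 0.228580
P(M+2) = 2 × 0.47810^1 × 0.52190^1 = 0.499041
P(M+4) = 0.52190^2 = 0.272380
The M+2 peak is largest (0.499041); scaling to 100 gives 45.80 : 100.00 : 54.58.

45.80 : 100.00 : 54.58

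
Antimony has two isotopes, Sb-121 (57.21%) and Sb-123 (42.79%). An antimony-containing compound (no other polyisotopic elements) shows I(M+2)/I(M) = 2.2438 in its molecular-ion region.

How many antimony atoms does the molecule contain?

The M+2/M ratio from n Sb atoms is n · q/p = n · 0.4279/0.5721.
n = 2.2438 × 0.5721/0.4279 = 3.00 ≈ 3

3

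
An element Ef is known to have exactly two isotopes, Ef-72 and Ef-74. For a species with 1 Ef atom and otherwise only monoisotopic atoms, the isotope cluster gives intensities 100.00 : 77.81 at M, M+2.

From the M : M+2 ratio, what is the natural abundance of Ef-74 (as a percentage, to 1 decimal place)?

43.8%

Write p for the Ef-72 fraction. I(M+2)/I(M) = [C(1,1)·p^0·(1−p)] / p^1 = 1·(1−p)/p = 77.81/100.00 = 0.7781
(1−p)/p = 0.7781/1 = 0.7781  ⇒  p = 1/(1 + 0.7781) = 0.5624
Ef-72: 56.2%, Ef-74: 43.8%.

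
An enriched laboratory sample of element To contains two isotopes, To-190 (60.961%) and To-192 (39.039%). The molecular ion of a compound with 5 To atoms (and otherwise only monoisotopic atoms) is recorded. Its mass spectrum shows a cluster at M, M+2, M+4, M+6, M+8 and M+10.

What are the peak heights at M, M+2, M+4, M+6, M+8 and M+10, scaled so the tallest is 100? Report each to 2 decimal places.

Expanding (0.60961 + 0.39039)^5:
P(M) = 0.60961^5 = 0.084190
P(M+2) = 5 × 0.60961^4 × 0.39039^1 = 0.269573
P(M+4) = 10 × 0.60961^3 × 0.39039^2 = 0.345266
P(M+6) = 10 × 0.60961^2 × 0.39039^3 = 0.221106
P(M+8) = 5 × 0.60961^1 × 0.39039^4 = 0.070797
P(M+10) = 0.39039^5 = 0.009068
The M+4 peak is largest (0.345266); scaling to 100 gives 24.38 : 78.08 : 100.00 : 64.04 : 20.51 : 2.63.

24.38 : 78.08 : 100.00 : 64.04 : 20.51 : 2.63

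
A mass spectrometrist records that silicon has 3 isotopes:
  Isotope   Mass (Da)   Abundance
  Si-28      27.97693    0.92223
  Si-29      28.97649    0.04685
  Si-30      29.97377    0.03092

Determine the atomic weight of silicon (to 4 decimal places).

28.0855 Da

Ar = Σ fᵢ·mᵢ = 0.92223 × 27.97693 + 0.04685 × 28.97649 + 0.03092 × 29.97377
= 25.801164 + 1.357549 + 0.926789 = 28.085502 Da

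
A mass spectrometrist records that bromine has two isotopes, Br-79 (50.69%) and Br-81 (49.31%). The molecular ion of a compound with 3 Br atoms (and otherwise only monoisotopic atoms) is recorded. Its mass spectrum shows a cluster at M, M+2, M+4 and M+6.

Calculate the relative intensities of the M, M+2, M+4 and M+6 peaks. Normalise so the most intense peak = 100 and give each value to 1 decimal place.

The 3 Br atoms are independent, so intensities follow the terms of (0.5069 + 0.4931)^3.
P(M) = 0.5069^3 = 0.130247
P(M+2) = 3 × 0.5069^2 × 0.4931^1 = 0.380103
P(M+4) = 3 × 0.5069^1 × 0.4931^2 = 0.369755
P(M+6) = 0.4931^3 = 0.119896
The M+2 peak is largest (0.380103); scaling to 100 gives 34.3 : 100.0 : 97.3 : 31.5.

34.3 : 100.0 : 97.3 : 31.5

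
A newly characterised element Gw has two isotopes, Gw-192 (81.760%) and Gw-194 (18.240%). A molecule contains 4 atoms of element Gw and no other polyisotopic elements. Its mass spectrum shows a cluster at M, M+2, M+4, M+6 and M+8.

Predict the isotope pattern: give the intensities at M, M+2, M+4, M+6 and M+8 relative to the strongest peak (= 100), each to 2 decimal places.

100.00 : 89.24 : 29.86 : 4.44 : 0.25

Each Gw atom is independently Gw-192 (p = 0.81760) or Gw-194 (q = 0.18240); the cluster is the binomial expansion (p + q)^4.
P(M) = 0.81760^4 = 0.446852
P(M+2) = 4 × 0.81760^3 × 0.18240^1 = 0.398756
P(M+4) = 6 × 0.81760^2 × 0.18240^2 = 0.133439
P(M+6) = 4 × 0.81760^1 × 0.18240^3 = 0.019846
P(M+8) = 0.18240^4 = 0.001107
The M peak is largest (0.446852); scaling to 100 gives 100.00 : 89.24 : 29.86 : 4.44 : 0.25.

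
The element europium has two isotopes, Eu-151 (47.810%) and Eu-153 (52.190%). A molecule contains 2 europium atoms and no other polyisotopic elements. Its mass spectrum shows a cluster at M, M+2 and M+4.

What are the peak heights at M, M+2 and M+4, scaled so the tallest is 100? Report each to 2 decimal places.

Expanding (0.47810 + 0.52190)^2:
P(M) = 0.47810^2 = 0.228580
P(M+2) = 2 × 0.47810^1 × 0.52190^1 = 0.499041
P(M+4) = 0.52190^2 = 0.272380
The M+2 peak is largest (0.499041); scaling to 100 gives 45.80 : 100.00 : 54.58.

45.80 : 100.00 : 54.58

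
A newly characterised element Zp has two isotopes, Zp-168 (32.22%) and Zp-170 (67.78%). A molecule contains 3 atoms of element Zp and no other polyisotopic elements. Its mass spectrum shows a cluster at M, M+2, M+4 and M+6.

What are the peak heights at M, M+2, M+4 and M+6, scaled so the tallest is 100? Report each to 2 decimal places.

Expanding (0.3222 + 0.6778)^3:
P(M) = 0.3222^3 = 0.033448
P(M+2) = 3 × 0.3222^2 × 0.6778^1 = 0.211093
P(M+4) = 3 × 0.3222^1 × 0.6778^2 = 0.444068
P(M+6) = 0.6778^3 = 0.311390
The M+4 peak is largest (0.444068); scaling to 100 gives 7.53 : 47.54 : 100.00 : 70.12.

7.53 : 47.54 : 100.00 : 70.12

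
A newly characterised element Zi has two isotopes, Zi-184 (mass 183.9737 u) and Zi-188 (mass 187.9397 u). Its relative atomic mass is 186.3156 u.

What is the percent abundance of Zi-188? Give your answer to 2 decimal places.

Writing the weighted mean with unknown fraction x of Zi-184:
183.9737·x + 187.9397·(1 − x) = 186.3156
(183.9737 − 187.9397)·x = 186.3156 − 187.9397
x = -1.6241 / -3.9660 = 0.40951 → 40.95% Zi-184, 59.05% Zi-188.

59.05%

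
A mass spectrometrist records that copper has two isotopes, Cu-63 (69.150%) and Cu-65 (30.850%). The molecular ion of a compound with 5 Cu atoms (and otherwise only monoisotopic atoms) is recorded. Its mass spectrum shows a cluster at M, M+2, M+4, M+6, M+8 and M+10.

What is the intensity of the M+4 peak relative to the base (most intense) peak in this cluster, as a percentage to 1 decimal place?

(0.69150 + 0.30850)^5 gives M 0.1581, M+2 0.3527, M+4 0.3147, M+6 0.1404, M+8 0.0313, M+10 0.0028; the largest is M+2.
P(M+2) = C(5,1) × 0.69150^4 × 0.30850^1 = 5 × 0.2286487 × 0.3085 = 0.352691 (base)
P(M+4) = C(5,2) × 0.69150^3 × 0.30850^2 = 10 × 0.33065611 × 0.09517225 = 0.314693
Relative intensity = 0.314693 / 0.352691 × 100 = 89.2

89.2%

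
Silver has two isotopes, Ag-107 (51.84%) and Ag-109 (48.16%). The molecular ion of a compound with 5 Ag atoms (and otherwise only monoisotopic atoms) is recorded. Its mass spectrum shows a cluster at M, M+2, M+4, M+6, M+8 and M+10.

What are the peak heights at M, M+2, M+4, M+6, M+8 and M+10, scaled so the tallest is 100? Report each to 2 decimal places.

11.59 : 53.82 : 100.00 : 92.90 : 43.15 : 8.02

Each Ag atom is independently Ag-107 (p = 0.5184) or Ag-109 (q = 0.4816); the cluster is the binomial expansion (p + q)^5.
P(M) = 0.5184^5 = 0.037439
P(M+2) = 5 × 0.5184^4 × 0.4816^1 = 0.173907
P(M+4) = 10 × 0.5184^3 × 0.4816^2 = 0.323123
P(M+6) = 10 × 0.5184^2 × 0.4816^3 = 0.300185
P(M+8) = 5 × 0.5184^1 × 0.4816^4 = 0.139438
P(M+10) = 0.4816^5 = 0.025908
The M+4 peak is largest (0.323123); scaling to 100 gives 11.59 : 53.82 : 100.00 : 92.90 : 43.15 : 8.02.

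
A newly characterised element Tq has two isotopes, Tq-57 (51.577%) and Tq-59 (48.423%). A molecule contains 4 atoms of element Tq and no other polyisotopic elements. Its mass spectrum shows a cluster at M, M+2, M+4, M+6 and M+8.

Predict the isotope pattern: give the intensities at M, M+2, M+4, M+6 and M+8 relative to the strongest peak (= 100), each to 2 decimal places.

Expanding (0.51577 + 0.48423)^4:
P(M) = 0.51577^4 = 0.070766
P(M+2) = 4 × 0.51577^3 × 0.48423^1 = 0.265754
P(M+4) = 6 × 0.51577^2 × 0.48423^2 = 0.374254
P(M+6) = 4 × 0.51577^1 × 0.48423^3 = 0.234245
P(M+8) = 0.48423^4 = 0.054980
The M+4 peak is largest (0.374254); scaling to 100 gives 18.91 : 71.01 : 100.00 : 62.59 : 14.69.

18.91 : 71.01 : 100.00 : 62.59 : 14.69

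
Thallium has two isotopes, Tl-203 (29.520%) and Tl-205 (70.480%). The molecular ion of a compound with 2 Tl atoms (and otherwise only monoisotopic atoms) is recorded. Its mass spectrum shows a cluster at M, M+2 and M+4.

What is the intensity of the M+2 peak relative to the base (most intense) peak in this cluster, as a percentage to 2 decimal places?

Binomial terms of (0.29520 + 0.70480)^2: M 0.0871, M+2 0.4161, M+4 0.4967 → M+4 is the base peak.
P(M+4) = C(2,2) × 0.29520^0 × 0.70480^2 = 1 × 1.0000 × 0.49674304 = 0.496743 (base)
P(M+2) = C(2,1) × 0.29520^1 × 0.70480^1 = 2 × 0.2952 × 0.7048 = 0.416114
Relative intensity = 0.416114 / 0.496743 × 100 = 83.77

83.77%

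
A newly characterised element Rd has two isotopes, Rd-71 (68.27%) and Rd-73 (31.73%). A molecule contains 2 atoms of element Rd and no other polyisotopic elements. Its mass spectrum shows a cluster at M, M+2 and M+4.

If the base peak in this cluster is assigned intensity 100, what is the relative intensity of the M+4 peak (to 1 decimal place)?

21.6

Term probabilities: M 0.4661, M+2 0.4332, M+4 0.1007. Base peak = M.
P(M) = C(2,0) × 0.6827^2 × 0.3173^0 = 1 × 0.46607929 × 1.0000 = 0.466079 (base)
P(M+4) = C(2,2) × 0.6827^0 × 0.3173^2 = 1 × 1.0000 × 0.10067929 = 0.100679
Relative intensity = 0.100679 / 0.466079 × 100 = 21.6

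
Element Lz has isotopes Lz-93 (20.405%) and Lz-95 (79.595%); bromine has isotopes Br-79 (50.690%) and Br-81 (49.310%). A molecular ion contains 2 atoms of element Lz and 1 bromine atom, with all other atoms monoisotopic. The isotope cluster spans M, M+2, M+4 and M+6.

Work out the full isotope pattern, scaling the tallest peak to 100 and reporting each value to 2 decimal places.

Element Lz pattern (n=2): 0.0416364 : 0.3248272 : 0.6335364
Bromine pattern (n=1): 0.5069 : 0.4931
Convolve the two distributions (both contribute in 2-u steps):
  M: 0.0416364×0.5069 = 0.021105
  M+2: 0.0416364×0.4931 + 0.3248272×0.5069 = 0.185186
  M+4: 0.3248272×0.4931 + 0.6335364×0.5069 = 0.481312
  M+6: 0.6335364×0.4931 = 0.312397
Scale to base peak (0.481312) = 100: 4.38 : 38.48 : 100.00 : 64.91

4.38 : 38.48 : 100.00 : 64.91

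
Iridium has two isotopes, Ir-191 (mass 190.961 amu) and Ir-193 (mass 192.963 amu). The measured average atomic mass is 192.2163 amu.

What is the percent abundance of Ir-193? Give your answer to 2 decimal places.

Writing the weighted mean with unknown fraction x of Ir-191:
190.961·x + 192.963·(1 − x) = 192.2163
(190.961 − 192.963)·x = 192.2163 − 192.963
x = -0.7467 / -2.002 = 0.37298 → 37.30% Ir-191, 62.70% Ir-193.

62.70%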